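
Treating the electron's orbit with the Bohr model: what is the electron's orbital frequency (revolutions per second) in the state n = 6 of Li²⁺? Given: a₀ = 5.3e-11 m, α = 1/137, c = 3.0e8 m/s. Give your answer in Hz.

r = n²a₀/Z = 6.4e-10 m, v = Zαc/n = 1.1e6 m/s
f = v/(2πr) = 2.7e14 Hz

2.7e14 Hz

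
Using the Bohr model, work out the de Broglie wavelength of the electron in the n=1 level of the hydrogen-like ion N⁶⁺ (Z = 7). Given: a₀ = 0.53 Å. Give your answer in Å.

The Bohr quantisation condition is nλ = 2πr_n.
r_n = n²a₀/Z = 0.076 Å
λ = 2πr_n/n = 2π·0.076/1 = 0.48 Å

0.48 Å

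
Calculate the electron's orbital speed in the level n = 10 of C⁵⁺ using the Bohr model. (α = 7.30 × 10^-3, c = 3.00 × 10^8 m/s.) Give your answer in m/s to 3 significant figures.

1.31 × 10^6 m/s

v_n = Zαc/n = 6 × 0.00730 × 3.00 × 10^8 / 10
    = 1.31 × 10^6 m/s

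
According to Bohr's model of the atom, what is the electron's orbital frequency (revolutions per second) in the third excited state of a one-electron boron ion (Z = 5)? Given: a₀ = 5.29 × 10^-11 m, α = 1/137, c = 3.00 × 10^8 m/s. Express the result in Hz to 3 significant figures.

2.57 × 10^15 Hz

r = n²a₀/Z = 1.69 × 10^-10 m, v = Zαc/n = 2.74 × 10^6 m/s
f = v/(2πr) = 2.57 × 10^15 Hz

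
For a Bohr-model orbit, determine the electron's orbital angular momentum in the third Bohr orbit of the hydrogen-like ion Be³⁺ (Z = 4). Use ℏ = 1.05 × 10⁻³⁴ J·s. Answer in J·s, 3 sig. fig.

L_n = nℏ = 3 × 1.05 × 10⁻³⁴ = 3.15 × 10⁻³⁴ J·s

3.15 × 10⁻³⁴ J·s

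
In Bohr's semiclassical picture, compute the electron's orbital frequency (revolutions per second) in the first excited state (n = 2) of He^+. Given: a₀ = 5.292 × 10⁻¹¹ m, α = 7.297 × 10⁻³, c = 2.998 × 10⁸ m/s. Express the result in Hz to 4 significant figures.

3.290 × 10¹⁵ Hz

r = n²a₀/Z = 1.058 × 10⁻¹⁰ m, v = Zαc/n = 2.188 × 10⁶ m/s
f = v/(2πr) = 3.290 × 10¹⁵ Hz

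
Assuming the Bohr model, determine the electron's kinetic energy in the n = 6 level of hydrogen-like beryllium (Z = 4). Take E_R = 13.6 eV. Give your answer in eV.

6.04 eV

For a Coulomb orbit the virial theorem gives K = −E_n.
E_n = −E_R·Z²/n², so K = E_R·Z²/n² = 13.6 × 4²/6² = 6.04 eV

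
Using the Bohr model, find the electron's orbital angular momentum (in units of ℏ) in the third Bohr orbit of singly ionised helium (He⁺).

3

L_n = nℏ, so L/ℏ = n = 3.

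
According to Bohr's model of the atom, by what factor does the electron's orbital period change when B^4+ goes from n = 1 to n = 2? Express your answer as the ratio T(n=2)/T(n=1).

8

T ∝ Z^-2 · n^3; with Z fixed, T ∝ n^3.
T(n=2)/T(n=1) = (2/1)^3 = 8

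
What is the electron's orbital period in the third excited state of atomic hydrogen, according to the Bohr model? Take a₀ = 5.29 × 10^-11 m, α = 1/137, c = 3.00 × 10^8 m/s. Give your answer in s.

9.71 × 10^-15 s

r = n²a₀/Z = 4²·5.29 × 10^-11/1 = 8.46 × 10^-10 m
v = Zαc/n = 1·0.00730·3.00 × 10^8/4 = 5.47 × 10^5 m/s
T = 2πr/v = 9.71 × 10^-15 s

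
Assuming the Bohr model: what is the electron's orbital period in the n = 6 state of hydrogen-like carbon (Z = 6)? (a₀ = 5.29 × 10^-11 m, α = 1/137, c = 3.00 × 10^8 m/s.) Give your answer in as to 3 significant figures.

911 as

r = n²a₀/Z = 6²·5.29 × 10^-11/6 = 3.17 × 10^-10 m
v = Zαc/n = 6·0.00730·3.00 × 10^8/6 = 2.19 × 10^6 m/s
T = 2πr/v = 9.11 × 10^-16 s = 911 as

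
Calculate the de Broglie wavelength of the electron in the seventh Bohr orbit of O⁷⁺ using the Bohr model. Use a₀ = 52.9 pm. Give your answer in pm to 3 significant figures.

The Bohr quantisation condition is nλ = 2πr_n.
r_n = n²a₀/Z = 324 pm
λ = 2πr_n/n = 2π·324/7 = 291 pm

291 pm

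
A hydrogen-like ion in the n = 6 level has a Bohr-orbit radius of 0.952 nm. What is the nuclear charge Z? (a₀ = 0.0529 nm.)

r_n = n²a₀/Z ⇒ Z = n²a₀/r = 6² × 0.0529 / 0.952 ≈ 2.00
Z = 2

2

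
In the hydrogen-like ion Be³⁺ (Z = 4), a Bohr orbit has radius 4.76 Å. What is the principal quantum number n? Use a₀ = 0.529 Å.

6

r_n = n²a₀/Z ⇒ n² = rZ/a₀ = 4.76 × 4 / 0.529 ≈ 35.99
n = 6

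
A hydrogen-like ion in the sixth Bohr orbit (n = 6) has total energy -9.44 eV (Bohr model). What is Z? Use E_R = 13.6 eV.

E_n = −E_R Z²/n² ⇒ Z² = −E_n n²/E_R = 9.44 × 6² / 13.6 ≈ 24.99
Z = 5

5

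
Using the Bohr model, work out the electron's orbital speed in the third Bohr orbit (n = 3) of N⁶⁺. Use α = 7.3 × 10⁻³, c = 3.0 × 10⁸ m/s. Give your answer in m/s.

5.1 × 10⁶ m/s

v_n = Zαc/n = 7 × 0.0073 × 3.0 × 10⁸ / 3
    = 5.1 × 10⁶ m/s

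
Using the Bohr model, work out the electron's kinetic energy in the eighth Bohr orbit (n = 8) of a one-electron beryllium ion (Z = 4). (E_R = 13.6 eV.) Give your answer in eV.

3.40 eV

For a Coulomb orbit the virial theorem gives K = −E_n.
E_n = −E_R·Z²/n², so K = E_R·Z²/n² = 13.6 × 4²/8² = 3.40 eV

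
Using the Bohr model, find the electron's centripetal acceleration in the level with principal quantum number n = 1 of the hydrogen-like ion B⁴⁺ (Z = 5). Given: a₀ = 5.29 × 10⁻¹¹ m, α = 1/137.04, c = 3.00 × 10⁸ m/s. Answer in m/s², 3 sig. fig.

r = n²a₀/Z = 1.06 × 10⁻¹¹ m, v = Zαc/n = 1.09 × 10⁷ m/s
a = v²/r = (1.09 × 10⁷)² / 1.06 × 10⁻¹¹ = 1.13 × 10²⁵ m/s²

1.13 × 10²⁵ m/s²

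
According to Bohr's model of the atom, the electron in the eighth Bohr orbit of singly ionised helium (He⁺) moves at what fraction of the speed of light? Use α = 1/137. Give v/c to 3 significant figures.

v_n = Zαc/n, so v/c = Zα/n = 2 × 0.00730 / 8 = 0.00182

0.00182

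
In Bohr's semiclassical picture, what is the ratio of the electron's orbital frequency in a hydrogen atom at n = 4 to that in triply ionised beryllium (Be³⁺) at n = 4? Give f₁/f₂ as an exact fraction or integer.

f ∝ Z^2 · n^-3
f₁/f₂ = (1/4)^2 · (4/4)^-3 = 1/16

1/16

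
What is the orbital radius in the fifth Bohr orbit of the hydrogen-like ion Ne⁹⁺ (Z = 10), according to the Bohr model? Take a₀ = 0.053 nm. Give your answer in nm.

r_n = n²a₀/Z = 5² × 0.053 / 10
    = 25 × 0.053 / 10 = 0.13 nm

0.13 nm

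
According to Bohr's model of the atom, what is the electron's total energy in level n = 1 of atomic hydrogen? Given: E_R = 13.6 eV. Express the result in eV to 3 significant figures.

-13.6 eV

E_n = −E_R·Z²/n² = −13.6 × 1²/1² = -13.6 eV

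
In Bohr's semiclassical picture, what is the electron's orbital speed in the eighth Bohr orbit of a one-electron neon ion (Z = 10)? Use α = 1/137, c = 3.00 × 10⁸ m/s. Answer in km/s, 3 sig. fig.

2740 km/s

v_n = Zαc/n = 10 × 0.00730 × 3.00 × 10⁸ / 8
    = 2740 km/s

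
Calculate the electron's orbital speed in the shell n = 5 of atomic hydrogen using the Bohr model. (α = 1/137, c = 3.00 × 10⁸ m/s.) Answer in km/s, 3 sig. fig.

v_n = Zαc/n = 1 × 0.00730 × 3.00 × 10⁸ / 5
    = 438 km/s

438 km/s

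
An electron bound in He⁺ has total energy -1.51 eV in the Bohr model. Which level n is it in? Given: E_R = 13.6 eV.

E_n = −E_R Z²/n² ⇒ n² = E_R Z²/(−E_n) = 13.6 × 2² / 1.51 ≈ 36.03
n = 6

6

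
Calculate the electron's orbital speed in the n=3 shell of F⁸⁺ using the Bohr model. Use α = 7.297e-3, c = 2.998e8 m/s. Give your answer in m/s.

6.563e6 m/s

v_n = Zαc/n = 9 × 0.007297 × 2.998e8 / 3
    = 6.563e6 m/s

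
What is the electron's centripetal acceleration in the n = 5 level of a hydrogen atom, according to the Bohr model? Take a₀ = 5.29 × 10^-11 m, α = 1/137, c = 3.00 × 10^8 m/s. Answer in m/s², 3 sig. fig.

1.45 × 10^20 m/s²

r = n²a₀/Z = 1.32 × 10^-9 m, v = Zαc/n = 4.38 × 10^5 m/s
a = v²/r = (4.38 × 10^5)² / 1.32 × 10^-9 = 1.45 × 10^20 m/s²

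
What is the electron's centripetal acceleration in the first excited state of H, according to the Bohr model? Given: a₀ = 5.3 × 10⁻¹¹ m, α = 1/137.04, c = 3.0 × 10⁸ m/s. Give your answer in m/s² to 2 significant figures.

5.7 × 10²¹ m/s²

r = n²a₀/Z = 2.1 × 10⁻¹⁰ m, v = Zαc/n = 1.1 × 10⁶ m/s
a = v²/r = (1.1 × 10⁶)² / 2.1 × 10⁻¹⁰ = 5.7 × 10²¹ m/s²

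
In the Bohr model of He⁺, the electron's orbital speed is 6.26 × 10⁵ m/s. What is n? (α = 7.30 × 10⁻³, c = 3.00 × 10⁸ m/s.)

v_n = Zαc/n ⇒ n = Zαc/v = 2 × 0.00730 × 3.00 × 10⁸ / 6.26 × 10⁵ ≈ 7.00
n = 7

7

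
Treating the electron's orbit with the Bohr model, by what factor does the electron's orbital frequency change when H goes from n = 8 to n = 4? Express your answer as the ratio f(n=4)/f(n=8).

f ∝ Z^2 · n^-3; with Z fixed, f ∝ n^-3.
f(n=4)/f(n=8) = (4/8)^-3 = 8

8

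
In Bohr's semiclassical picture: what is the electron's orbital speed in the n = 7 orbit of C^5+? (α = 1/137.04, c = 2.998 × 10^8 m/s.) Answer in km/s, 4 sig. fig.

v_n = Zαc/n = 6 × 0.007297 × 2.998 × 10^8 / 7
    = 1875 km/s

1875 km/s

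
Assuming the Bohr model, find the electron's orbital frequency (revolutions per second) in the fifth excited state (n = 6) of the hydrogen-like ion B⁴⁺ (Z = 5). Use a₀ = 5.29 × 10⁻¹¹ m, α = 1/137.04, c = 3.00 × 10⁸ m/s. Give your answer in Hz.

7.62 × 10¹⁴ Hz

r = n²a₀/Z = 3.81 × 10⁻¹⁰ m, v = Zαc/n = 1.82 × 10⁶ m/s
f = v/(2πr) = 7.62 × 10¹⁴ Hz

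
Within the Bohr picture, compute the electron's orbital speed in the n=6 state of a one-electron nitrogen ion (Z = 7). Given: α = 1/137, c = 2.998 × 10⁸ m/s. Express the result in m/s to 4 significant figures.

2.553 × 10⁶ m/s

v_n = Zαc/n = 7 × 0.007299 × 2.998 × 10⁸ / 6
    = 2.553 × 10⁶ m/s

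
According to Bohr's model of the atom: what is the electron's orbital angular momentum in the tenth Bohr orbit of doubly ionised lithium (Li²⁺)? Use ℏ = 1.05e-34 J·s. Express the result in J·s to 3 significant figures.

1.05e-33 J·s

L_n = nℏ = 10 × 1.05e-34 = 1.05e-33 J·s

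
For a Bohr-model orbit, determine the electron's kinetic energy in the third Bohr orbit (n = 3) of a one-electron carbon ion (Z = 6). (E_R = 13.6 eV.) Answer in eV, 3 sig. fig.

54.4 eV

For a Coulomb orbit the virial theorem gives K = −E_n.
E_n = −E_R·Z²/n², so K = E_R·Z²/n² = 13.6 × 6²/3² = 54.4 eV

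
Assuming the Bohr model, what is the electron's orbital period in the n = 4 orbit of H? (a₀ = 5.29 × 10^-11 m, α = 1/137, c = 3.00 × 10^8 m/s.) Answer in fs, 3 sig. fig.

9.71 fs

r = n²a₀/Z = 4²·5.29 × 10^-11/1 = 8.46 × 10^-10 m
v = Zαc/n = 1·0.00730·3.00 × 10^8/4 = 5.47 × 10^5 m/s
T = 2πr/v = 9.71 × 10^-15 s = 9.71 fs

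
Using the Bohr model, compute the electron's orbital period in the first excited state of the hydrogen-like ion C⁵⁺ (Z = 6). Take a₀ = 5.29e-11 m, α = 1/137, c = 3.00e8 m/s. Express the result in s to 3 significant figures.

r = n²a₀/Z = 2²·5.29e-11/6 = 3.53e-11 m
v = Zαc/n = 6·0.00730·3.00e8/2 = 6.57e6 m/s
T = 2πr/v = 3.37e-17 s

3.37e-17 s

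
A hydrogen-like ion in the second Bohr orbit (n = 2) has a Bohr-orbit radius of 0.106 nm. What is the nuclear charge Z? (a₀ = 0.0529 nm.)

2

r_n = n²a₀/Z ⇒ Z = n²a₀/r = 2² × 0.0529 / 0.106 ≈ 2.00
Z = 2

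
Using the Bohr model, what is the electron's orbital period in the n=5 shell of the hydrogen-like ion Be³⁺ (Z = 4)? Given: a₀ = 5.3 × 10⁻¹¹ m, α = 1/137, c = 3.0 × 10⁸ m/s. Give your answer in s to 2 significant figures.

1.2 × 10⁻¹⁵ s

r = n²a₀/Z = 5²·5.3 × 10⁻¹¹/4 = 3.3 × 10⁻¹⁰ m
v = Zαc/n = 4·0.0073·3.0 × 10⁸/5 = 1.8 × 10⁶ m/s
T = 2πr/v = 1.2 × 10⁻¹⁵ s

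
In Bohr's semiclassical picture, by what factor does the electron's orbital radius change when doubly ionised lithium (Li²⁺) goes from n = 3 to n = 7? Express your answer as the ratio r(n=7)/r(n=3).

49/9

r ∝ Z^-1 · n^2; with Z fixed, r ∝ n^2.
r(n=7)/r(n=3) = (7/3)^2 = 49/9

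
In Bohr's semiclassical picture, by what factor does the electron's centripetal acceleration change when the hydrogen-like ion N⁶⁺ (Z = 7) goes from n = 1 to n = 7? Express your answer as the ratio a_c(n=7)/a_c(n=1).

1/2401

a_c ∝ Z^3 · n^-4; with Z fixed, a_c ∝ n^-4.
a_c(n=7)/a_c(n=1) = (7/1)^-4 = 1/2401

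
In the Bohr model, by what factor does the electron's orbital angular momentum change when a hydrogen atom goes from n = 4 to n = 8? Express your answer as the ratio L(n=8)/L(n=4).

L = nℏ depends only on n, so L ∝ n.
L(n=8)/L(n=4) = (8/4)^1 = 2

2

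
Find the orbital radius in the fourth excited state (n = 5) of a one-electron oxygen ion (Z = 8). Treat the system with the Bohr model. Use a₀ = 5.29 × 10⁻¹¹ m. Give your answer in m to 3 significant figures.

1.65 × 10⁻¹⁰ m

r_n = n²a₀/Z = 5² × 5.29 × 10⁻¹¹ / 8
    = 25 × 5.29 × 10⁻¹¹ / 8 = 1.65 × 10⁻¹⁰ m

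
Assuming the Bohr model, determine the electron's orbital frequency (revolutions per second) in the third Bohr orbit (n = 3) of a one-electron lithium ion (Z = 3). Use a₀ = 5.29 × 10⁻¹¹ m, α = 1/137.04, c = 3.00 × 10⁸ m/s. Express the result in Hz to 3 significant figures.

r = n²a₀/Z = 1.59 × 10⁻¹⁰ m, v = Zαc/n = 2.19 × 10⁶ m/s
f = v/(2πr) = 2.20 × 10¹⁵ Hz

2.20 × 10¹⁵ Hz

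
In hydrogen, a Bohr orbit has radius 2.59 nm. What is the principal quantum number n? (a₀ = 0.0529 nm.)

7

r_n = n²a₀/Z ⇒ n² = rZ/a₀ = 2.59 × 1 / 0.0529 ≈ 48.96
n = 7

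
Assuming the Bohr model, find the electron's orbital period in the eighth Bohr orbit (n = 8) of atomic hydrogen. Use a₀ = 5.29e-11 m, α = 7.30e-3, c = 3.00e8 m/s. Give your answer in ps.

r = n²a₀/Z = 8²·5.29e-11/1 = 3.39e-9 m
v = Zαc/n = 1·0.00730·3.00e8/8 = 2.74e5 m/s
T = 2πr/v = 7.77e-14 s = 0.0777 ps

0.0777 ps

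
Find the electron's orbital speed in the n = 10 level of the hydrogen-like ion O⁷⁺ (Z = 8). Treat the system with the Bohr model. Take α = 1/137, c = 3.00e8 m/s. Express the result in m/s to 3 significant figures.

1.75e6 m/s

v_n = Zαc/n = 8 × 0.00730 × 3.00e8 / 10
    = 1.75e6 m/s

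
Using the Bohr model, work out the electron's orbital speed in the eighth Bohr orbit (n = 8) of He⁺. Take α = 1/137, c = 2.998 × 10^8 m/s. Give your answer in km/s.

v_n = Zαc/n = 2 × 0.007299 × 2.998 × 10^8 / 8
    = 547.1 km/s

547.1 km/s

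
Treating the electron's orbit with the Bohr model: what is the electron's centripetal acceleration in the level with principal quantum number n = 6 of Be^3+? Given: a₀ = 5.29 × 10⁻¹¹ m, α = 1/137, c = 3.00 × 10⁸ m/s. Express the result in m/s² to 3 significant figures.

4.48 × 10²¹ m/s²

r = n²a₀/Z = 4.76 × 10⁻¹⁰ m, v = Zαc/n = 1.46 × 10⁶ m/s
a = v²/r = (1.46 × 10⁶)² / 4.76 × 10⁻¹⁰ = 4.48 × 10²¹ m/s²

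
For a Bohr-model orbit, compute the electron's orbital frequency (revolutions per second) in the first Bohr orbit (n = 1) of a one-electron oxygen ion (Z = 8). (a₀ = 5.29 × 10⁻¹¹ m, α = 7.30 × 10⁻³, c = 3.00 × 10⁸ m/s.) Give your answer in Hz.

r = n²a₀/Z = 6.61 × 10⁻¹² m, v = Zαc/n = 1.75 × 10⁷ m/s
f = v/(2πr) = 4.22 × 10¹⁷ Hz

4.22 × 10¹⁷ Hz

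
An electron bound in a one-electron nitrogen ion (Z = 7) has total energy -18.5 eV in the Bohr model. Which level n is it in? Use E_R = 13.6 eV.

6

E_n = −E_R Z²/n² ⇒ n² = E_R Z²/(−E_n) = 13.6 × 7² / 18.5 ≈ 36.02
n = 6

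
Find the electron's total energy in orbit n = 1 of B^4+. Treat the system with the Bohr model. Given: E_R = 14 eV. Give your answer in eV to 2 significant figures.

-350 eV

E_n = −E_R·Z²/n² = −14 × 5²/1² = -350 eV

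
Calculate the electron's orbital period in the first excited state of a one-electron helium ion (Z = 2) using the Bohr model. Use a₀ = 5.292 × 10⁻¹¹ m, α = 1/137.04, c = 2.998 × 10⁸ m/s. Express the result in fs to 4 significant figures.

0.3040 fs

r = n²a₀/Z = 2²·5.292 × 10⁻¹¹/2 = 1.058 × 10⁻¹⁰ m
v = Zαc/n = 2·0.007297·2.998 × 10⁸/2 = 2.188 × 10⁶ m/s
T = 2πr/v = 3.040 × 10⁻¹⁶ s = 0.3040 fs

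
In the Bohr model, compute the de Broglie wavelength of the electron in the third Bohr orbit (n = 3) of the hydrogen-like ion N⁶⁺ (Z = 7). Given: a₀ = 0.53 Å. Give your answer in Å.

The Bohr quantisation condition is nλ = 2πr_n.
r_n = n²a₀/Z = 0.68 Å
λ = 2πr_n/n = 2π·0.68/3 = 1.4 Å

1.4 Å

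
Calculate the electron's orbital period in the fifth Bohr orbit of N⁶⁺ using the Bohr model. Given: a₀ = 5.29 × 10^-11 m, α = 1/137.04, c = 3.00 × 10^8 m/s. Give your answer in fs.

r = n²a₀/Z = 5²·5.29 × 10^-11/7 = 1.89 × 10^-10 m
v = Zαc/n = 7·0.00730·3.00 × 10^8/5 = 3.06 × 10^6 m/s
T = 2πr/v = 3.87 × 10^-16 s = 0.387 fs

0.387 fs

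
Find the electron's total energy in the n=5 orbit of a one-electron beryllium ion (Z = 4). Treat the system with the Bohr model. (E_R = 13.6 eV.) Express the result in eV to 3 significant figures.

-8.70 eV

E_n = −E_R·Z²/n² = −13.6 × 4²/5² = -8.70 eV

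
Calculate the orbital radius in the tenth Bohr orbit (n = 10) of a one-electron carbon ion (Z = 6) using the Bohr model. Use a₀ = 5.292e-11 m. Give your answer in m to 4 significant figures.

r_n = n²a₀/Z = 10² × 5.292e-11 / 6
    = 100 × 5.292e-11 / 6 = 8.820e-10 m

8.820e-10 m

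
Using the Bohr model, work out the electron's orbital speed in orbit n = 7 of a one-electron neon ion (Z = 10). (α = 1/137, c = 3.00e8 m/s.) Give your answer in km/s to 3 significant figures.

3130 km/s

v_n = Zαc/n = 10 × 0.00730 × 3.00e8 / 7
    = 3130 km/s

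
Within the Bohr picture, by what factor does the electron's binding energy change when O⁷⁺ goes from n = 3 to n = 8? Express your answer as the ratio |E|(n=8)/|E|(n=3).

|E| ∝ Z^2 · n^-2; with Z fixed, |E| ∝ n^-2.
|E|(n=8)/|E|(n=3) = (8/3)^-2 = 9/64

9/64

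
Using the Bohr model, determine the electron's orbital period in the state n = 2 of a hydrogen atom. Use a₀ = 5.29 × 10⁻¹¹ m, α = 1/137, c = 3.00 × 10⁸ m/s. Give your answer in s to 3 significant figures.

r = n²a₀/Z = 2²·5.29 × 10⁻¹¹/1 = 2.12 × 10⁻¹⁰ m
v = Zαc/n = 1·0.00730·3.00 × 10⁸/2 = 1.09 × 10⁶ m/s
T = 2πr/v = 1.21 × 10⁻¹⁵ s

1.21 × 10⁻¹⁵ s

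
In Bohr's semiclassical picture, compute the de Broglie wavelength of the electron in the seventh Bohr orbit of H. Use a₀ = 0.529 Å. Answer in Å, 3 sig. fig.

23.3 Å

The Bohr quantisation condition is nλ = 2πr_n.
r_n = n²a₀/Z = 25.9 Å
λ = 2πr_n/n = 2π·25.9/7 = 23.3 Å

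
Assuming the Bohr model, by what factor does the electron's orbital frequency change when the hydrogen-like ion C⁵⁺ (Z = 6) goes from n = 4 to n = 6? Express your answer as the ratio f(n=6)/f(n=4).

8/27

f ∝ Z^2 · n^-3; with Z fixed, f ∝ n^-3.
f(n=6)/f(n=4) = (6/4)^-3 = 8/27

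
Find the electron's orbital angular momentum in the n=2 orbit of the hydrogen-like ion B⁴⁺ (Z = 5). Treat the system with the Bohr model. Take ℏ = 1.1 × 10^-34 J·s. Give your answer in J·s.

2.2 × 10^-34 J·s

L_n = nℏ = 2 × 1.1 × 10^-34 = 2.2 × 10^-34 J·s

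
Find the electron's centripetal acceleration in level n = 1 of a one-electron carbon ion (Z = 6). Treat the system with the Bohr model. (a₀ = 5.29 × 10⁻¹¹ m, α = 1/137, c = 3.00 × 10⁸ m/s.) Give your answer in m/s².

1.96 × 10²⁵ m/s²

r = n²a₀/Z = 8.82 × 10⁻¹² m, v = Zαc/n = 1.31 × 10⁷ m/s
a = v²/r = (1.31 × 10⁷)² / 8.82 × 10⁻¹² = 1.96 × 10²⁵ m/s²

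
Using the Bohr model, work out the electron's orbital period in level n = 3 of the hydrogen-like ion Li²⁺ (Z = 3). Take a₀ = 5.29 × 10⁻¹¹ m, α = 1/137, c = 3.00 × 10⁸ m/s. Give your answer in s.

4.55 × 10⁻¹⁶ s

r = n²a₀/Z = 3²·5.29 × 10⁻¹¹/3 = 1.59 × 10⁻¹⁰ m
v = Zαc/n = 3·0.00730·3.00 × 10⁸/3 = 2.19 × 10⁶ m/s
T = 2πr/v = 4.55 × 10⁻¹⁶ s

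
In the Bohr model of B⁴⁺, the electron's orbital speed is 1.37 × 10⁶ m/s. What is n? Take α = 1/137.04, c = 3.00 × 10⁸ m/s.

v_n = Zαc/n ⇒ n = Zαc/v = 5 × 0.00730 × 3.00 × 10⁸ / 1.37 × 10⁶ ≈ 7.99
n = 8

8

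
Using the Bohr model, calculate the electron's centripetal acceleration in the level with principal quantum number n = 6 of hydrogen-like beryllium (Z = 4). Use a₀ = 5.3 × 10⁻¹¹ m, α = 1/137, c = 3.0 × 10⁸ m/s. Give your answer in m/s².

4.5 × 10²¹ m/s²

r = n²a₀/Z = 4.8 × 10⁻¹⁰ m, v = Zαc/n = 1.5 × 10⁶ m/s
a = v²/r = (1.5 × 10⁶)² / 4.8 × 10⁻¹⁰ = 4.5 × 10²¹ m/s²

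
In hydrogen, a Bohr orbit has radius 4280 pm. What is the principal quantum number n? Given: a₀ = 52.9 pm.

r_n = n²a₀/Z ⇒ n² = rZ/a₀ = 4280 × 1 / 52.9 ≈ 80.91
n = 9

9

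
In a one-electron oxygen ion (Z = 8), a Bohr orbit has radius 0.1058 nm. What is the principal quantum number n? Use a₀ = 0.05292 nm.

4

r_n = n²a₀/Z ⇒ n² = rZ/a₀ = 0.1058 × 8 / 0.05292 ≈ 15.99
n = 4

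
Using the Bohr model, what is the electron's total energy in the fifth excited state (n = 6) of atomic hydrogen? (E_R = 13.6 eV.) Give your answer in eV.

-0.378 eV

E_n = −E_R·Z²/n² = −13.6 × 1²/6² = -0.378 eV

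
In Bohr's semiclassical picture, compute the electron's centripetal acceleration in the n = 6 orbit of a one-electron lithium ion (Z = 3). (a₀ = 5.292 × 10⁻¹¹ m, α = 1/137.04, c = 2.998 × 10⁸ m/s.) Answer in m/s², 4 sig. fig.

1.884 × 10²¹ m/s²

r = n²a₀/Z = 6.350 × 10⁻¹⁰ m, v = Zαc/n = 1.094 × 10⁶ m/s
a = v²/r = (1.094 × 10⁶)² / 6.350 × 10⁻¹⁰ = 1.884 × 10²¹ m/s²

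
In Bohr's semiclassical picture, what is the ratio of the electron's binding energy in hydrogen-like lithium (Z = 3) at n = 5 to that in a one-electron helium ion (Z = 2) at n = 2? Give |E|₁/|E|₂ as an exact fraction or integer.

|E| ∝ Z^2 · n^-2
|E|₁/|E|₂ = (3/2)^2 · (5/2)^-2 = 9/25

9/25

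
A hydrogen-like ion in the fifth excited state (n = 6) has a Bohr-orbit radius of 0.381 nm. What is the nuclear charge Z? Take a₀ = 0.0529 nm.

r_n = n²a₀/Z ⇒ Z = n²a₀/r = 6² × 0.0529 / 0.381 ≈ 5.00
Z = 5

5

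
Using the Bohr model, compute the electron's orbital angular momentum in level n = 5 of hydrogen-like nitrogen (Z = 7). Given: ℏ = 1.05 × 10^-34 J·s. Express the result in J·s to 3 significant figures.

L_n = nℏ = 5 × 1.05 × 10^-34 = 5.25 × 10^-34 J·s

5.25 × 10^-34 J·s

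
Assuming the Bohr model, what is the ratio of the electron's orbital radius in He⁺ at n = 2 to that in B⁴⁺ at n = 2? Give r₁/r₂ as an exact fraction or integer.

r ∝ Z^-1 · n^2
r₁/r₂ = (2/5)^-1 · (2/2)^2 = 5/2

5/2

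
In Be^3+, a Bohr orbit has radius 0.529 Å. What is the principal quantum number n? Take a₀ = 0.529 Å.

2

r_n = n²a₀/Z ⇒ n² = rZ/a₀ = 0.529 × 4 / 0.529 ≈ 4.00
n = 2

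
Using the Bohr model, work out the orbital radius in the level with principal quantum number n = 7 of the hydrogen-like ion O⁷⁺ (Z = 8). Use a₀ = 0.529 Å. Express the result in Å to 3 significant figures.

r_n = n²a₀/Z = 7² × 0.529 / 8
    = 49 × 0.529 / 8 = 3.24 Å

3.24 Å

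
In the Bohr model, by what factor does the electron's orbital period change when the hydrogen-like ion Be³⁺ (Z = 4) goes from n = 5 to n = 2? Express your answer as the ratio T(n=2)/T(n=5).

T ∝ Z^-2 · n^3; with Z fixed, T ∝ n^3.
T(n=2)/T(n=5) = (2/5)^3 = 8/125

8/125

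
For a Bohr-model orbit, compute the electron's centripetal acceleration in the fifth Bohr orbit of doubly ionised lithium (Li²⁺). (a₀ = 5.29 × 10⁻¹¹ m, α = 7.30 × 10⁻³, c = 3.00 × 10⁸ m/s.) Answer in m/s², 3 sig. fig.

r = n²a₀/Z = 4.41 × 10⁻¹⁰ m, v = Zαc/n = 1.31 × 10⁶ m/s
a = v²/r = (1.31 × 10⁶)² / 4.41 × 10⁻¹⁰ = 3.92 × 10²¹ m/s²

3.92 × 10²¹ m/s²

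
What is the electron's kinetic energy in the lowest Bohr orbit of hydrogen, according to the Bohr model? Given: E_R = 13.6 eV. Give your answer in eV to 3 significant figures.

13.6 eV

For a Coulomb orbit the virial theorem gives K = −E_n.
E_n = −E_R·Z²/n², so K = E_R·Z²/n² = 13.6 × 1²/1² = 13.6 eV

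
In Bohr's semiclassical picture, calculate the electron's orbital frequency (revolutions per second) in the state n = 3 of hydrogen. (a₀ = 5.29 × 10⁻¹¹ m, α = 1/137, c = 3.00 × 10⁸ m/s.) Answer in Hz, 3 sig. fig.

2.44 × 10¹⁴ Hz

r = n²a₀/Z = 4.76 × 10⁻¹⁰ m, v = Zαc/n = 7.30 × 10⁵ m/s
f = v/(2πr) = 2.44 × 10¹⁴ Hz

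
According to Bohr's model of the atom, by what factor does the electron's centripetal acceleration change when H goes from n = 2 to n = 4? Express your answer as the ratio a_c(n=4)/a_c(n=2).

1/16

a_c ∝ Z^3 · n^-4; with Z fixed, a_c ∝ n^-4.
a_c(n=4)/a_c(n=2) = (4/2)^-4 = 1/16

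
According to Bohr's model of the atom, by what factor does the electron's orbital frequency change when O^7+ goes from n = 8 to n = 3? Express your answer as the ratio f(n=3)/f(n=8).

f ∝ Z^2 · n^-3; with Z fixed, f ∝ n^-3.
f(n=3)/f(n=8) = (3/8)^-3 = 512/27

512/27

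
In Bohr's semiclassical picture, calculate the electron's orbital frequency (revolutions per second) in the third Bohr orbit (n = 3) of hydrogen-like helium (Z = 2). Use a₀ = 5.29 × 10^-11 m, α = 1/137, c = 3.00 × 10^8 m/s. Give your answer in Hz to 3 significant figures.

r = n²a₀/Z = 2.38 × 10^-10 m, v = Zαc/n = 1.46 × 10^6 m/s
f = v/(2πr) = 9.76 × 10^14 Hz

9.76 × 10^14 Hz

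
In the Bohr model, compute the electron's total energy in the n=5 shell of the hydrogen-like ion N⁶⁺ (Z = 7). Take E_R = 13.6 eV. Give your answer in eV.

-26.7 eV

E_n = −E_R·Z²/n² = −13.6 × 7²/5² = -26.7 eV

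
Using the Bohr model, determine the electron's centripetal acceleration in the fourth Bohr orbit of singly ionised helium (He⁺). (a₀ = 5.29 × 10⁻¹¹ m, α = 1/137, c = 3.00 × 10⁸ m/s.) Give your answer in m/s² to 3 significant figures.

2.83 × 10²¹ m/s²

r = n²a₀/Z = 4.23 × 10⁻¹⁰ m, v = Zαc/n = 1.09 × 10⁶ m/s
a = v²/r = (1.09 × 10⁶)² / 4.23 × 10⁻¹⁰ = 2.83 × 10²¹ m/s²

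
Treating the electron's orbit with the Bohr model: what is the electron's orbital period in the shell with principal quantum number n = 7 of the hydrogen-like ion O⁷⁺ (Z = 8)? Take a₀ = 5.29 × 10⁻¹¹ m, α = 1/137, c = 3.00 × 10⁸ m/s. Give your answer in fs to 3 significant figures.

r = n²a₀/Z = 7²·5.29 × 10⁻¹¹/8 = 3.24 × 10⁻¹⁰ m
v = Zαc/n = 8·0.00730·3.00 × 10⁸/7 = 2.50 × 10⁶ m/s
T = 2πr/v = 8.13 × 10⁻¹⁶ s = 0.813 fs

0.813 fs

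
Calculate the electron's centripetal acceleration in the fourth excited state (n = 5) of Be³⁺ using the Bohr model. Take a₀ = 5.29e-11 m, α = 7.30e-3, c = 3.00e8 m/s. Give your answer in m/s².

9.28e21 m/s²

r = n²a₀/Z = 3.31e-10 m, v = Zαc/n = 1.75e6 m/s
a = v²/r = (1.75e6)² / 3.31e-10 = 9.28e21 m/s²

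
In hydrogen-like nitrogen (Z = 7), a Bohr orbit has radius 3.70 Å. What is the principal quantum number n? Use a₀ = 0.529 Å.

r_n = n²a₀/Z ⇒ n² = rZ/a₀ = 3.70 × 7 / 0.529 ≈ 48.96
n = 7

7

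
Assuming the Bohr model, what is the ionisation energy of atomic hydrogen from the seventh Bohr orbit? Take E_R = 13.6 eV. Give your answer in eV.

E_n = −E_R·Z²/n² = −13.6 × 1²/7² eV = -0.278 eV
Ionisation energy = −E_n = 0.278 eV

0.278 eV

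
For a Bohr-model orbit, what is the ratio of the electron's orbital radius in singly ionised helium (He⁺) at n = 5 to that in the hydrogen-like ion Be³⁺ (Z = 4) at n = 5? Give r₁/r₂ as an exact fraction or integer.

2

r ∝ Z^-1 · n^2
r₁/r₂ = (2/4)^-1 · (5/5)^2 = 2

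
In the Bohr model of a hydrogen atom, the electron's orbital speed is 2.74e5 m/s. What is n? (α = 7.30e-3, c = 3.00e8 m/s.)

8

v_n = Zαc/n ⇒ n = Zαc/v = 1 × 0.00730 × 3.00e8 / 2.74e5 ≈ 7.99
n = 8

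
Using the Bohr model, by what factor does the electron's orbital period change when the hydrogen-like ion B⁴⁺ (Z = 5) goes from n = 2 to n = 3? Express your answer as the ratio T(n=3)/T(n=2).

T ∝ Z^-2 · n^3; with Z fixed, T ∝ n^3.
T(n=3)/T(n=2) = (3/2)^3 = 27/8

27/8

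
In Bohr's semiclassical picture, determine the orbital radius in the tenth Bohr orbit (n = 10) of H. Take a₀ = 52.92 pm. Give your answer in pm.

r_n = n²a₀/Z = 10² × 52.92 / 1
    = 100 × 52.92 / 1 = 5292 pm

5292 pm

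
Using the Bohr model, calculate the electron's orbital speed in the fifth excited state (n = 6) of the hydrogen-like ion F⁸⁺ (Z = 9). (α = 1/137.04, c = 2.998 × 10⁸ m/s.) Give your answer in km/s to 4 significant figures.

3282 km/s

v_n = Zαc/n = 9 × 0.007297 × 2.998 × 10⁸ / 6
    = 3282 km/s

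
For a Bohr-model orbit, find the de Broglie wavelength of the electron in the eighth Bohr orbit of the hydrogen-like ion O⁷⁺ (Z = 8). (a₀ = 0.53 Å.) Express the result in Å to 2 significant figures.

3.3 Å

The Bohr quantisation condition is nλ = 2πr_n.
r_n = n²a₀/Z = 4.2 Å
λ = 2πr_n/n = 2π·4.2/8 = 3.3 Å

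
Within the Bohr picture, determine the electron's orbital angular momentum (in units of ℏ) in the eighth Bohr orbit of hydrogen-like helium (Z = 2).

L_n = nℏ, so L/ℏ = n = 8.

8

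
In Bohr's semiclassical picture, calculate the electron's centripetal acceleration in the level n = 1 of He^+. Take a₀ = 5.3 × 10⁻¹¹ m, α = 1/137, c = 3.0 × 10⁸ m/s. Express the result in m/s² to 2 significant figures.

r = n²a₀/Z = 2.6 × 10⁻¹¹ m, v = Zαc/n = 4.4 × 10⁶ m/s
a = v²/r = (4.4 × 10⁶)² / 2.6 × 10⁻¹¹ = 7.2 × 10²³ m/s²

7.2 × 10²³ m/s²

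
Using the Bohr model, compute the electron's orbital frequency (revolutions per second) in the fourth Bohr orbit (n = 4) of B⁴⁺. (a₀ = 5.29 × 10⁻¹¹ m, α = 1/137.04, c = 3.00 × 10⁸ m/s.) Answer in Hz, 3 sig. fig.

r = n²a₀/Z = 1.69 × 10⁻¹⁰ m, v = Zαc/n = 2.74 × 10⁶ m/s
f = v/(2πr) = 2.57 × 10¹⁵ Hz

2.57 × 10¹⁵ Hz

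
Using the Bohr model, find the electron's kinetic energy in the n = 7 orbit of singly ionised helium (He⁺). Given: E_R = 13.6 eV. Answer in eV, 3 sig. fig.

1.11 eV

For a Coulomb orbit the virial theorem gives K = −E_n.
E_n = −E_R·Z²/n², so K = E_R·Z²/n² = 13.6 × 2²/7² = 1.11 eV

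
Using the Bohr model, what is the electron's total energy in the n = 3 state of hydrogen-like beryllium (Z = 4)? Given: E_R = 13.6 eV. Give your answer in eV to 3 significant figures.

E_n = −E_R·Z²/n² = −13.6 × 4²/3² = -24.2 eV

-24.2 eV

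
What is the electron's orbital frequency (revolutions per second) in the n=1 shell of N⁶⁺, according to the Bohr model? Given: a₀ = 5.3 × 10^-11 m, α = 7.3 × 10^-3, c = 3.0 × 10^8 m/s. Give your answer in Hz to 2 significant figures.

3.2 × 10^17 Hz

r = n²a₀/Z = 7.6 × 10^-12 m, v = Zαc/n = 1.5 × 10^7 m/s
f = v/(2πr) = 3.2 × 10^17 Hz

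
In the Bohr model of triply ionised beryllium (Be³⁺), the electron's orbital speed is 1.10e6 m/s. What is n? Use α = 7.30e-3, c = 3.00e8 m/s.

v_n = Zαc/n ⇒ n = Zαc/v = 4 × 0.00730 × 3.00e8 / 1.10e6 ≈ 7.96
n = 8

8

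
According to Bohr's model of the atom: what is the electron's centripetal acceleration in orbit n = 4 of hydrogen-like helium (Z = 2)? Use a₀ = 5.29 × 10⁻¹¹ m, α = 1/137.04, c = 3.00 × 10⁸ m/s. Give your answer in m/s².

2.83 × 10²¹ m/s²

r = n²a₀/Z = 4.23 × 10⁻¹⁰ m, v = Zαc/n = 1.09 × 10⁶ m/s
a = v²/r = (1.09 × 10⁶)² / 4.23 × 10⁻¹⁰ = 2.83 × 10²¹ m/s²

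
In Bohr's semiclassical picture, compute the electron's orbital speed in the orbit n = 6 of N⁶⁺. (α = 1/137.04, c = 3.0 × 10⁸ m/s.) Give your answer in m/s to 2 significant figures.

2.6 × 10⁶ m/s

v_n = Zαc/n = 7 × 0.0073 × 3.0 × 10⁸ / 6
    = 2.6 × 10⁶ m/s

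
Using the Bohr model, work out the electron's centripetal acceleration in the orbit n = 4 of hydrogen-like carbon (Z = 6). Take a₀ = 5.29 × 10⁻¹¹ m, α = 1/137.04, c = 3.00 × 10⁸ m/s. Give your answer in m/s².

7.64 × 10²² m/s²

r = n²a₀/Z = 1.41 × 10⁻¹⁰ m, v = Zαc/n = 3.28 × 10⁶ m/s
a = v²/r = (3.28 × 10⁶)² / 1.41 × 10⁻¹⁰ = 7.64 × 10²² m/s²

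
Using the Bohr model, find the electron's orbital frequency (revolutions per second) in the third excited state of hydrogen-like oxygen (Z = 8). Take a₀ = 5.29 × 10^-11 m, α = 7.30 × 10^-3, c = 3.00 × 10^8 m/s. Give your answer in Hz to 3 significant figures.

6.59 × 10^15 Hz

r = n²a₀/Z = 1.06 × 10^-10 m, v = Zαc/n = 4.38 × 10^6 m/s
f = v/(2πr) = 6.59 × 10^15 Hz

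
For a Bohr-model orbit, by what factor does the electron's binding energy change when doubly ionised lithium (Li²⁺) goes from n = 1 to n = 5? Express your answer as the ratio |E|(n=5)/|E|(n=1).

|E| ∝ Z^2 · n^-2; with Z fixed, |E| ∝ n^-2.
|E|(n=5)/|E|(n=1) = (5/1)^-2 = 1/25

1/25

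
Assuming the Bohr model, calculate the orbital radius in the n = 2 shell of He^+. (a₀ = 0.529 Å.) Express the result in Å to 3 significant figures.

r_n = n²a₀/Z = 2² × 0.529 / 2
    = 4 × 0.529 / 2 = 1.06 Å

1.06 Å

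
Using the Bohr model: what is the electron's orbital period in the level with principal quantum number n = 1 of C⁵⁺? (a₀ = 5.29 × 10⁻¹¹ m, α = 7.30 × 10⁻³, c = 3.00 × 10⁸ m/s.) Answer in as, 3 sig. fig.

r = n²a₀/Z = 1²·5.29 × 10⁻¹¹/6 = 8.82 × 10⁻¹² m
v = Zαc/n = 6·0.00730·3.00 × 10⁸/1 = 1.31 × 10⁷ m/s
T = 2πr/v = 4.22 × 10⁻¹⁸ s = 4.22 as

4.22 as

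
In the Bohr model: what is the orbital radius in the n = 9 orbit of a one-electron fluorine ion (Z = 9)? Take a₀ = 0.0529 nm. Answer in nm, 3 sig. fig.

0.476 nm

r_n = n²a₀/Z = 9² × 0.0529 / 9
    = 81 × 0.0529 / 9 = 0.476 nm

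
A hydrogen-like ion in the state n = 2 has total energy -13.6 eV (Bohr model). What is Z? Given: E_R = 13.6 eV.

2

E_n = −E_R Z²/n² ⇒ Z² = −E_n n²/E_R = 13.6 × 2² / 13.6 ≈ 4.00
Z = 2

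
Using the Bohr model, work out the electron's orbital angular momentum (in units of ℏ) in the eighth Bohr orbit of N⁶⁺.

8

L_n = nℏ, so L/ℏ = n = 8.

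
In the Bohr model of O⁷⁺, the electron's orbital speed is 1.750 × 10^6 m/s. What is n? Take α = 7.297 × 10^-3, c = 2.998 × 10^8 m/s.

v_n = Zαc/n ⇒ n = Zαc/v = 8 × 0.007297 × 2.998 × 10^8 / 1.750 × 10^6 ≈ 10.00
n = 10

10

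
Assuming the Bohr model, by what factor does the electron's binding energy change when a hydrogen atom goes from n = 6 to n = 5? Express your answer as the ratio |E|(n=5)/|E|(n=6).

36/25

|E| ∝ Z^2 · n^-2; with Z fixed, |E| ∝ n^-2.
|E|(n=5)/|E|(n=6) = (5/6)^-2 = 36/25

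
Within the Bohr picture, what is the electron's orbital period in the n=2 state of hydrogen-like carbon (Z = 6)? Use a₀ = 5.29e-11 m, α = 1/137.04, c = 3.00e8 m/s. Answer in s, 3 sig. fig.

r = n²a₀/Z = 2²·5.29e-11/6 = 3.53e-11 m
v = Zαc/n = 6·0.00730·3.00e8/2 = 6.57e6 m/s
T = 2πr/v = 3.37e-17 s

3.37e-17 s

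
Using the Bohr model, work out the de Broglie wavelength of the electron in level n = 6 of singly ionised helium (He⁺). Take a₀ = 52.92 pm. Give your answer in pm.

The Bohr quantisation condition is nλ = 2πr_n.
r_n = n²a₀/Z = 952.6 pm
λ = 2πr_n/n = 2π·952.6/6 = 997.5 pm

997.5 pm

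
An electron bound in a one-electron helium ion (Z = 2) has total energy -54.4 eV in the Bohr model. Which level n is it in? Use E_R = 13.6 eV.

1

E_n = −E_R Z²/n² ⇒ n² = E_R Z²/(−E_n) = 13.6 × 2² / 54.4 ≈ 1.00
n = 1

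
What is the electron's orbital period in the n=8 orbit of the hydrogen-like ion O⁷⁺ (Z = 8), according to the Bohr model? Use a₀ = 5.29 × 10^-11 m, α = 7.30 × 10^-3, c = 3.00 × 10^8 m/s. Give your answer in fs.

r = n²a₀/Z = 8²·5.29 × 10^-11/8 = 4.23 × 10^-10 m
v = Zαc/n = 8·0.00730·3.00 × 10^8/8 = 2.19 × 10^6 m/s
T = 2πr/v = 1.21 × 10^-15 s = 1.21 fs

1.21 fs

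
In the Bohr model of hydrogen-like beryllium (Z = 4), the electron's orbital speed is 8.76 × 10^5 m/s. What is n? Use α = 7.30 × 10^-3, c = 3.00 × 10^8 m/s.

10

v_n = Zαc/n ⇒ n = Zαc/v = 4 × 0.00730 × 3.00 × 10^8 / 8.76 × 10^5 ≈ 10.00
n = 10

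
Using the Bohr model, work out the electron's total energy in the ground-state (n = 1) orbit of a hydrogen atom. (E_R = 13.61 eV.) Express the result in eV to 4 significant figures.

E_n = −E_R·Z²/n² = −13.61 × 1²/1² = -13.61 eV

-13.61 eV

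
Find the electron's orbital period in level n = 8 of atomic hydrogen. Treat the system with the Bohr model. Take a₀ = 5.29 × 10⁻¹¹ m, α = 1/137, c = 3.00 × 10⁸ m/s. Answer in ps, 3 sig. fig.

0.0777 ps

r = n²a₀/Z = 8²·5.29 × 10⁻¹¹/1 = 3.39 × 10⁻⁹ m
v = Zαc/n = 1·0.00730·3.00 × 10⁸/8 = 2.74 × 10⁵ m/s
T = 2πr/v = 7.77 × 10⁻¹⁴ s = 0.0777 ps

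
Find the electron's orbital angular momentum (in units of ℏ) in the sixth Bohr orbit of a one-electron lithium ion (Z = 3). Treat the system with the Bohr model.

6

L_n = nℏ, so L/ℏ = n = 6.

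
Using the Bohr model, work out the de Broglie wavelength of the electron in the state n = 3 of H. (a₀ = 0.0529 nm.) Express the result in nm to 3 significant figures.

0.997 nm

The Bohr quantisation condition is nλ = 2πr_n.
r_n = n²a₀/Z = 0.476 nm
λ = 2πr_n/n = 2π·0.476/3 = 0.997 nm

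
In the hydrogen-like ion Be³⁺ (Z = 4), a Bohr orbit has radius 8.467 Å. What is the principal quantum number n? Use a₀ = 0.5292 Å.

r_n = n²a₀/Z ⇒ n² = rZ/a₀ = 8.467 × 4 / 0.5292 ≈ 64.00
n = 8

8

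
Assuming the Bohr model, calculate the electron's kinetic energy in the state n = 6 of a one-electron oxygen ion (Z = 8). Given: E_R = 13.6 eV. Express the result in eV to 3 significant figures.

24.2 eV

For a Coulomb orbit the virial theorem gives K = −E_n.
E_n = −E_R·Z²/n², so K = E_R·Z²/n² = 13.6 × 8²/6² = 24.2 eV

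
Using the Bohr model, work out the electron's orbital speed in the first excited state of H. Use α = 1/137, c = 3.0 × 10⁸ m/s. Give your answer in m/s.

v_n = Zαc/n = 1 × 0.0073 × 3.0 × 10⁸ / 2
    = 1.1 × 10⁶ m/s

1.1 × 10⁶ m/s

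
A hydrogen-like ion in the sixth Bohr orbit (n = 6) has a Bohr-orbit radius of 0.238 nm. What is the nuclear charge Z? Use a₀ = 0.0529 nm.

r_n = n²a₀/Z ⇒ Z = n²a₀/r = 6² × 0.0529 / 0.238 ≈ 8.00
Z = 8

8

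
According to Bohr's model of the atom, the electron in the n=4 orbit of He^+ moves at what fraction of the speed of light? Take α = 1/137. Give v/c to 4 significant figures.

0.003650

v_n = Zαc/n, so v/c = Zα/n = 2 × 0.007299 / 4 = 0.003650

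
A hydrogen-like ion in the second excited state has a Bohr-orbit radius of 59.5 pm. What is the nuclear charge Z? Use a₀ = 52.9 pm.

8

r_n = n²a₀/Z ⇒ Z = n²a₀/r = 3² × 52.9 / 59.5 ≈ 8.00
Z = 8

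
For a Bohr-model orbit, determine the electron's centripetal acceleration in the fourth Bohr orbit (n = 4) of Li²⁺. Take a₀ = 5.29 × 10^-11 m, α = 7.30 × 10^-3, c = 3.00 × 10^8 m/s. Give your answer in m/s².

r = n²a₀/Z = 2.82 × 10^-10 m, v = Zαc/n = 1.64 × 10^6 m/s
a = v²/r = (1.64 × 10^6)² / 2.82 × 10^-10 = 9.56 × 10^21 m/s²

9.56 × 10^21 m/s²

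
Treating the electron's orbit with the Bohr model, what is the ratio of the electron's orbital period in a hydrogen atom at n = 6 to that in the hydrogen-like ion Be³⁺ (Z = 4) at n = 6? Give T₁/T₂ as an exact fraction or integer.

16

T ∝ Z^-2 · n^3
T₁/T₂ = (1/4)^-2 · (6/6)^3 = 16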